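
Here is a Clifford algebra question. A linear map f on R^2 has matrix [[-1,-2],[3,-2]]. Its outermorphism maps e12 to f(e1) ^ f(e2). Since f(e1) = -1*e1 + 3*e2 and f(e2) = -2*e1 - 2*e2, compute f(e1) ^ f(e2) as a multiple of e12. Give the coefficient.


The outermorphism of a linear map f sends e1^e2 to f(e1)^f(e2).
f(e1) = -1*e1 + 3*e2
f(e2) = -2*e1 - 2*e2
f(e1) ^ f(e2) = (-1*e1 + 3*e2) ^ (-2*e1 - 2*e2)
= (-1)*(-2)*e12 + 3*(-2)*e21
= (2 - (-6))*e12
= 8*e12
Coefficient = 8


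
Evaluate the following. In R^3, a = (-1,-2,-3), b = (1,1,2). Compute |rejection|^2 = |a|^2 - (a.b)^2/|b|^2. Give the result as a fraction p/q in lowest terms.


|a|^2 = (-1)^2 + (-2)^2 + (-3)^2 = 14
|b|^2 = 1^2 + 1^2 + 2^2 = 6
a . b = (-1)*1 + (-2)*1 + (-3)*2 = -9
(a.b)^2 = (-9)^2 = 81
|rej|^2 = 14 - 81/6
= (84 - 81)/6
= 3/6
In lowest terms: 1/2


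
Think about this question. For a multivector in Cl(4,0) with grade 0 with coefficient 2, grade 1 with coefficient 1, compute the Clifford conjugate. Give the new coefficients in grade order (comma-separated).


Clifford conjugate sign for grade k: (-1)^(k(k+1)/2)
Grade 0: (-1)^(0*1/2) = (-1)^0 = 1, coeff 2 -> 2
Grade 1: (-1)^(1*2/2) = (-1)^1 = -1, coeff 1 -> -1
Conjugated coefficients: 2, -1


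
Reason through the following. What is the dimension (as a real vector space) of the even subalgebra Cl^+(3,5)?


Even subalgebra dimension = 2^(n-1)
n = 3 + 5 = 8
2^(8 - 1) = 2^7 = 128
Verification: sum of C(8,k) for even k = 1 + 28 + 70 + 28 + 1 = 128
Result = 128


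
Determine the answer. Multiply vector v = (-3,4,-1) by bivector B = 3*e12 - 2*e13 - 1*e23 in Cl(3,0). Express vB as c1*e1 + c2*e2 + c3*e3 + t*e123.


vB has grade-1 (vector) and grade-3 (trivector) parts: vB = (v _| B) + (v ^ B).
Vector part <vB>_1:
  e1: -v2*b12 - v3*b13 = -(4)*(3) - (-1)*(-2) = -14
  e2: v1*b12 - v3*b23 = (-3)*(3) - (-1)*(-1) = -10
  e3: v1*b13 + v2*b23 = (-3)*(-2) + (4)*(-1) = 2
Trivector part <vB>_3:
  e123: v1*b23 - v2*b13 + v3*b12 = (-3)*(-1) - (4)*(-2) + (-1)*(3) = 8
vB = -14*e1 - 10*e2 + 2*e3 + 8*e123


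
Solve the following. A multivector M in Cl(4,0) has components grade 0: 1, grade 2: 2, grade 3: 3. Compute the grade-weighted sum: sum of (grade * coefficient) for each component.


Grade-weighted sum = sum of grade_k * coefficient_k
0*1 = 0
2*2 = 4
3*3 = 9
Total = 0 + 4 + 9 = 13


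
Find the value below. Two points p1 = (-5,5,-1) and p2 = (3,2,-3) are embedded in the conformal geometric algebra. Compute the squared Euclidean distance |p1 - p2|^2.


p1 - p2 = (-8, 3, 2)
|p1 - p2|^2 = (-8)^2 + 3^2 + 2^2
= 64 + 9 + 4
= 77


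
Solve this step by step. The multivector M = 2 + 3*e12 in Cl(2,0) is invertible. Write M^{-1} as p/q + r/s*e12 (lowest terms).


M = 2 + 3*e12, where e12^2 = -1.
Since M commutes with its reverse ~M = a - b*e12, M * ~M = a^2 - b^2*e12^2 = a^2 + b^2.
So M^{-1} = ~M / (a^2 + b^2) = (a - b*e12)/(a^2 + b^2).
a^2 + b^2 = 4 + 9 = 13
Scalar part = 2/13 = 2/13
Bivector coeff = -3/13 = -3/13
M^{-1} = 2/13 - 3/13*e12


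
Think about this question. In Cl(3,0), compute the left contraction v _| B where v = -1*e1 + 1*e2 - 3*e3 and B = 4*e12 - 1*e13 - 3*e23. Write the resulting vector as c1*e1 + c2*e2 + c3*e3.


Left contraction v _| B = <vB>_1 (grade-1 part of the geometric product vB).
Using e1_|e12 = e2, e2_|e12 = -e1, e1_|e13 = e3, e3_|e13 = -e1, e2_|e23 = e3, e3_|e23 = -e2:
e1 coeff: -v2*b12 - v3*b13 = -(1)*(4) - (-3)*(-1) = -7
e2 coeff: v1*b12 - v3*b23 = (-1)*(4) - (-3)*(-3) = -13
e3 coeff: v1*b13 + v2*b23 = (-1)*(-1) + (1)*(-3) = -2
v _| B = -7*e1 - 13*e2 - 2*e3


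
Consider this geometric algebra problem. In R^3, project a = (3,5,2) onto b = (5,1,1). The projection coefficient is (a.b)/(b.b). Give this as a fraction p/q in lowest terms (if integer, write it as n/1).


Projection coefficient = (a . b) / (b . b)
a . b = 3*5 + 5*1 + 2*1
= 15 + 5 + 2 = 22
b . b = 5^2 + 1^2 + 1^2
= 25 + 1 + 1 = 27
Coefficient = 22/27
In lowest terms: 22/27


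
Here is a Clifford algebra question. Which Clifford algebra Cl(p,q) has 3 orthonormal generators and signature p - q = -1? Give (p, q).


We need p + q = 3 and p - q = -1.
Adding: 2p = 3 + (-1) = 2, so p = 1.
Then q = 3 - 1 = 2.
(p, q) = (1, 2)


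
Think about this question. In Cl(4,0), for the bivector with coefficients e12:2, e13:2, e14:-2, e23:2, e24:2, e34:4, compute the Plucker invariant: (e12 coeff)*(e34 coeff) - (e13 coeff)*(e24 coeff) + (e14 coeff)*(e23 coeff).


Plucker relation: af - be + cd
a*f = 2*4 = 8
b*e = 2*2 = 4
c*d = (-2)*2 = -4
af - be + cd = 8 - 4 + (-4)
= 0


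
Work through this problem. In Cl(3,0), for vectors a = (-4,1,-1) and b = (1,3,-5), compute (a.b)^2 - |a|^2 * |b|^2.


a . b = (-4)*1 + 1*3 + (-1)*(-5)
= -4 + 3 + 5 = 4
|a|^2 = (-4)^2 + 1^2 + (-1)^2 = 18
|b|^2 = 1^2 + 3^2 + (-5)^2 = 35
(a.b)^2 = 4^2 = 16
|a|^2 * |b|^2 = 18 * 35 = 630
Result = 16 - 630 = -614


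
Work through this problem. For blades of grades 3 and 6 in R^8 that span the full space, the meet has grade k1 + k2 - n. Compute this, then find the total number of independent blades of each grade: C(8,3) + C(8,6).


Meet grade = grade(A) + grade(B) - n
= 3 + 6 - 8 = 1
C(8,3) = 56
C(8,6) = 28
dim_A + dim_B = 56 + 28 = 84


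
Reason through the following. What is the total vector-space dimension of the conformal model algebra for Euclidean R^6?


The conformal model of R^6 uses Cl(7,1): the 6 Euclidean generators plus two extra orthogonal generators e+ (e+^2 = +1) and e- (e-^2 = -1), from which the null vectors e0, einf are built.
Number of generators m = 6 + 2 = 8.
dim Cl(p,q) = 2^m = 2^8 = 256


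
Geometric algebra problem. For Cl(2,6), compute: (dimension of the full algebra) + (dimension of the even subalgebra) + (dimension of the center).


n = 2 + 6 = 8
Total dim = 2^8 = 256
Even subalgebra dim = 2^7 = 128
n is even, so center dim = 1
Sum = 256 + 128 + 1 = 385


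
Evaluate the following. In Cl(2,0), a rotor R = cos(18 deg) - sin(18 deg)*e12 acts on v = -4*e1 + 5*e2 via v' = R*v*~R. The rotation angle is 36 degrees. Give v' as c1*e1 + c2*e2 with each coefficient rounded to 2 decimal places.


Rotor R = cos(18deg) - sin(18deg)*e12
Rotation angle theta = 2 * 18 = 36 degrees
v' = R*v*~R rotates v by theta.
cos(36deg) = 0.8090, sin(36deg) = 0.5878
v'_1 = -4*cos(36deg) - 5*sin(36deg)
= -4*0.8090 - 5*0.5878
= -6.17
v'_2 = -4*sin(36deg) + 5*cos(36deg)
= -4*0.5878 + 5*0.8090
= 1.69
v' = -6.17*e1 + 1.69*e2


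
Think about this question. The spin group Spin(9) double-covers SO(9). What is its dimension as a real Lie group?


Spin(n) double-covers SO(n); both have Lie algebra so(n) of dimension n(n-1)/2.
n = 9
n(n-1) = 9 * 8 = 72
dim Spin(9) = 72/2 = 36


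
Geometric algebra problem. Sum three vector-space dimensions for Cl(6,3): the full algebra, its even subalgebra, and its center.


n = 6 + 3 = 9
Total dim = 2^9 = 512
Even subalgebra dim = 2^8 = 256
n is odd, so center dim = 2
Sum = 512 + 256 + 2 = 770


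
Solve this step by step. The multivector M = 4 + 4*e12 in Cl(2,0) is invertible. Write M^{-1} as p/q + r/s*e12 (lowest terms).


M = 4 + 4*e12, where e12^2 = -1.
Since M commutes with its reverse ~M = a - b*e12, M * ~M = a^2 - b^2*e12^2 = a^2 + b^2.
So M^{-1} = ~M / (a^2 + b^2) = (a - b*e12)/(a^2 + b^2).
a^2 + b^2 = 16 + 16 = 32
Scalar part = 4/32 = 1/8
Bivector coeff = -4/32 = -1/8
M^{-1} = 1/8 - 1/8*e12


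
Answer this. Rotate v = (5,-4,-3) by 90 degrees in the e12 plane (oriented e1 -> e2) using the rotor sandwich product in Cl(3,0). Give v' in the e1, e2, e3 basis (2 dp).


Rotor R = cos(45deg) - sin(45deg)*e12
Rotation angle theta = 2 * 45 = 90 degrees in the e12 plane (e1 -> e2).
The component perpendicular to the plane (e3) is invariant: v'_3 = v3 = -3.00
cos(90deg) = 0.0000, sin(90deg) = 1.0000
v'_1 = v1*cos(theta) - v2*sin(theta) = 5*0.0000 - (-4)*1.0000 = 4.00
v'_2 = v1*sin(theta) + v2*cos(theta) = 5*1.0000 + (-4)*0.0000 = 5.00
v' = 4.00*e1 + 5.00*e2 - 3.00*e3


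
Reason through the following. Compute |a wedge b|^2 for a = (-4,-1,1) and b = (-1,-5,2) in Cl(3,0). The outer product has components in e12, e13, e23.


a wedge b = (a1*b2 - a2*b1)*e12 + (a1*b3 - a3*b1)*e13 + (a2*b3 - a3*b2)*e23
e12 coeff: (-4)*(-5) - (-1)*(-1) = 20 - 1 = 19
e13 coeff: (-4)*2 - 1*(-1) = -8 - (-1) = -7
e23 coeff: (-1)*2 - 1*(-5) = -2 - (-5) = 3
|a wedge b|^2 = 19^2 + (-7)^2 + 3^2
= 361 + 49 + 9
= 419


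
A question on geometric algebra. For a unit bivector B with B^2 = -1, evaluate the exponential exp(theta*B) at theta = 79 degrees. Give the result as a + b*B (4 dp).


For a unit bivector B with B^2 = -1, the exponential series gives
e^(theta*B) = cos(theta) + sin(theta)*B (the GA analogue of Euler's formula).
theta = 79 degrees = 1.37881 rad
cos(79 deg) = 0.1908
sin(79 deg) = 0.9816
exp(theta*B) = 0.1908 + 0.9816*B


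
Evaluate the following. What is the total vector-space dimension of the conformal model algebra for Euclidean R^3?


The conformal model of R^3 uses Cl(4,1): the 3 Euclidean generators plus two extra orthogonal generators e+ (e+^2 = +1) and e- (e-^2 = -1), from which the null vectors e0, einf are built.
Number of generators m = 3 + 2 = 5.
dim Cl(p,q) = 2^m = 2^5 = 32


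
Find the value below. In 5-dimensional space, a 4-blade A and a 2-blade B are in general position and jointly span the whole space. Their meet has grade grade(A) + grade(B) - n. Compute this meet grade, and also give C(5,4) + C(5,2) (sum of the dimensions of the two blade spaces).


Meet grade = grade(A) + grade(B) - n
= 4 + 2 - 5 = 1
C(5,4) = 5
C(5,2) = 10
dim_A + dim_B = 5 + 10 = 15


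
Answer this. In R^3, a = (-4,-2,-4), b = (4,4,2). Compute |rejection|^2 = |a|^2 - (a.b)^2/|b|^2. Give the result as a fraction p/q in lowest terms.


|a|^2 = (-4)^2 + (-2)^2 + (-4)^2 = 36
|b|^2 = 4^2 + 4^2 + 2^2 = 36
a . b = (-4)*4 + (-2)*4 + (-4)*2 = -32
(a.b)^2 = (-32)^2 = 1024
|rej|^2 = 36 - 1024/36
= (1296 - 1024)/36
= 272/36
In lowest terms: 68/9


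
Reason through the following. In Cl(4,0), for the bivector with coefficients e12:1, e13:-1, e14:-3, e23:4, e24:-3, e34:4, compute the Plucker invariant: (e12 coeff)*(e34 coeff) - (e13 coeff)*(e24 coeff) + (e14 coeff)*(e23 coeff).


Plucker relation: af - be + cd
a*f = 1*4 = 4
b*e = (-1)*(-3) = 3
c*d = (-3)*4 = -12
af - be + cd = 4 - 3 + (-12)
= -11


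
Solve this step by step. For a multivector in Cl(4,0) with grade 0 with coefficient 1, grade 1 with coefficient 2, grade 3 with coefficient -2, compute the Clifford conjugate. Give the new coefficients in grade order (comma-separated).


Clifford conjugate sign for grade k: (-1)^(k(k+1)/2)
Grade 0: (-1)^(0*1/2) = (-1)^0 = 1, coeff 1 -> 1
Grade 1: (-1)^(1*2/2) = (-1)^1 = -1, coeff 2 -> -2
Grade 3: (-1)^(3*4/2) = (-1)^6 = 1, coeff -2 -> -2
Conjugated coefficients: 1, -2, -2


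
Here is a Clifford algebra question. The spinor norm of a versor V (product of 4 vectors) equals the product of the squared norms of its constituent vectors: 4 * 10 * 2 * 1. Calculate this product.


Spinor norm N(V) = |v1|^2 * |v2|^2 * ... * |v4|^2
= 4 * 10 * 2 * 1
Running product: 4, 40, 80, 80
N(V) = 80


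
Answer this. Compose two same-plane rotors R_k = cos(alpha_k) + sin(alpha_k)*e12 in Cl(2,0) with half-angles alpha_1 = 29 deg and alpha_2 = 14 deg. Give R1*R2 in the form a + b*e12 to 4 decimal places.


Same-plane rotors commute and their half-angles add:
R1*R2 = cos(a1 + a2) + sin(a1 + a2)*e12.
a1 + a2 = 29 + 14 = 43 deg
cos(43 deg) = 0.7314
sin(43 deg) = 0.6820
R1*R2 = 0.7314 + 0.6820*e12


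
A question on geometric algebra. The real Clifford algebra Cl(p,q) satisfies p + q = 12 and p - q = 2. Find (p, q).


We need p + q = 12 and p - q = 2.
Adding: 2p = 12 + 2 = 14, so p = 7.
Then q = 12 - 7 = 5.
(p, q) = (7, 5)


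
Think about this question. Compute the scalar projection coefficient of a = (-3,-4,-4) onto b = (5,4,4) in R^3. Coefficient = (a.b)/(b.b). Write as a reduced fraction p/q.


Projection coefficient = (a . b) / (b . b)
a . b = (-3)*5 + (-4)*4 + (-4)*4
= -15 + (-16) + (-16) = -47
b . b = 5^2 + 4^2 + 4^2
= 25 + 16 + 16 = 57
Coefficient = -47/57
In lowest terms: -47/57


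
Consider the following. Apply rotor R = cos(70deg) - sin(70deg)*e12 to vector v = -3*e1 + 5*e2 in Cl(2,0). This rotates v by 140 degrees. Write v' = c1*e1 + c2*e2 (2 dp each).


Rotor R = cos(70deg) - sin(70deg)*e12
Rotation angle theta = 2 * 70 = 140 degrees
v' = R*v*~R rotates v by theta.
cos(140deg) = -0.7660, sin(140deg) = 0.6428
v'_1 = -3*cos(140deg) - 5*sin(140deg)
= -3*(-0.7660) - 5*0.6428
= -0.92
v'_2 = -3*sin(140deg) + 5*cos(140deg)
= -3*0.6428 + 5*(-0.7660)
= -5.76
v' = -0.92*e1 - 5.76*e2


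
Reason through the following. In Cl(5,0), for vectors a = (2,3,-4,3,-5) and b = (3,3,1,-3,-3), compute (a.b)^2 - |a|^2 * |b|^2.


a . b = 2*3 + 3*3 + (-4)*1 + 3*(-3) + (-5)*(-3)
= 6 + 9 + (-4) + (-9) + 15 = 17
|a|^2 = 2^2 + 3^2 + (-4)^2 + 3^2 + (-5)^2 = 63
|b|^2 = 3^2 + 3^2 + 1^2 + (-3)^2 + (-3)^2 = 37
(a.b)^2 = 17^2 = 289
|a|^2 * |b|^2 = 63 * 37 = 2331
Result = 289 - 2331 = -2042


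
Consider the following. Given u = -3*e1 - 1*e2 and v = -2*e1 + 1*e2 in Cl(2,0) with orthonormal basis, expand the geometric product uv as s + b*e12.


Expand: (-3*e1 - 1*e2)(-2*e1 + 1*e2)
= (-3)*(-2)*e1e1 + (-3)*1*e1e2 + (-1)*(-2)*e2e1 + (-1)*1*e2e2
Using e1^2 = e2^2 = 1, e2e1 = -e1e2:
Scalar part s = (-3)*(-2) + (-1)*1 = 6 + (-1) = 5
Bivector part b = (-3)*1 - (-1)*(-2) = -3 - 2 = -5
uv = 5 - 5*e12


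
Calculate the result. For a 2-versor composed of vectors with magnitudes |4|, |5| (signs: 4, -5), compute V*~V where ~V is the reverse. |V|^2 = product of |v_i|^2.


Each vector v_i has |v_i|^2 = s_i^2
Squared scales: 4^2 = 16, (-5)^2 = 25
|V|^2 = 16 * 25
= 400


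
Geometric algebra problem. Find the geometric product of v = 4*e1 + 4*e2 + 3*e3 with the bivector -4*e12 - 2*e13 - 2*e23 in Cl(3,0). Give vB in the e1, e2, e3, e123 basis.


vB has grade-1 (vector) and grade-3 (trivector) parts: vB = (v _| B) + (v ^ B).
Vector part <vB>_1:
  e1: -v2*b12 - v3*b13 = -(4)*(-4) - (3)*(-2) = 22
  e2: v1*b12 - v3*b23 = (4)*(-4) - (3)*(-2) = -10
  e3: v1*b13 + v2*b23 = (4)*(-2) + (4)*(-2) = -16
Trivector part <vB>_3:
  e123: v1*b23 - v2*b13 + v3*b12 = (4)*(-2) - (4)*(-2) + (3)*(-4) = -12
vB = 22*e1 - 10*e2 - 16*e3 - 12*e123


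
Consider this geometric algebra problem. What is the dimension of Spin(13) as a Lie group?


Spin(n) double-covers SO(n); both have Lie algebra so(n) of dimension n(n-1)/2.
n = 13
n(n-1) = 13 * 12 = 156
dim Spin(13) = 156/2 = 78


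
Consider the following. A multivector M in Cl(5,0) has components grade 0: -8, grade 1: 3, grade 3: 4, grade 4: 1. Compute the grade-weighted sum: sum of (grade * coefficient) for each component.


Grade-weighted sum = sum of grade_k * coefficient_k
0*(-8) = 0
1*3 = 3
3*4 = 12
4*1 = 4
Total = 0 + 3 + 12 + 4 = 19


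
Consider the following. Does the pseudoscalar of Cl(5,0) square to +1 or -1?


The pseudoscalar I = e1...e_n (product of all n generators) of Cl(p,q) satisfies I^2 = (-1)^(q + n(n-1)/2).
p = 5, q = 0, n = p + q = 5
n(n-1)/2 = 5 * 4 / 2 = 10
Exponent = q + n(n-1)/2 = 0 + 10 = 10
I^2 = (-1)^10 = +1


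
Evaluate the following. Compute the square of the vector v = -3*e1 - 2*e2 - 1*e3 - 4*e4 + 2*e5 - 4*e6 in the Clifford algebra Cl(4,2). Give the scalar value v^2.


v^2 = sum of c_i^2 * e_i^2
Positive signature terms (e_i^2 = +1): (-3)^2 + (-2)^2 + (-1)^2 + (-4)^2 = 30
Negative signature terms (e_j^2 = -1): 2^2 + (-4)^2 = 20
v^2 = 30 - 20 = 10


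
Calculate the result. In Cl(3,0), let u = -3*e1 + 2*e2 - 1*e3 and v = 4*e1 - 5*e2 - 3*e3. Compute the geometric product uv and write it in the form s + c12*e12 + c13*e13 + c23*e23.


In Cl(3,0): e_i^2 = 1, e_ie_j = -e_je_i for i != j.
Scalar part = u . v = (-3)*4 + 2*(-5) + (-1)*(-3)
= -12 + (-10) + 3 = -19
e12 coeff = (-3)*(-5) - 2*4 = 15 - 8 = 7
e13 coeff = (-3)*(-3) - (-1)*4 = 9 - (-4) = 13
e23 coeff = 2*(-3) - (-1)*(-5) = -6 - 5 = -11
uv = -19 + 7*e12 + 13*e13 - 11*e23


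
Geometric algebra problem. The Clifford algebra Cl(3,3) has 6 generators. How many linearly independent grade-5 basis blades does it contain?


Number of grade-k basis blades in Cl(p,q) with n = p + q is C(n, k).
n = 3 + 3 = 6
C(6, 5) = 6! / (5! * 1!)
= 720 / (120 * 1)
= 6


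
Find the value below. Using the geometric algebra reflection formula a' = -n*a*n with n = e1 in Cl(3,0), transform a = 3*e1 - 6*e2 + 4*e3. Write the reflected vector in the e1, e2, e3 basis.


Reflection formula: a' = -n*a*n, with n = e1 (unit vector, n^2 = 1).
For reflection through hyperplane perp to e1:
The component along e1 flips sign, others stay.
a = (3, -6, 4)
a' = (-3, -6, 4)
a' = -3*e1 - 6*e2 + 4*e3


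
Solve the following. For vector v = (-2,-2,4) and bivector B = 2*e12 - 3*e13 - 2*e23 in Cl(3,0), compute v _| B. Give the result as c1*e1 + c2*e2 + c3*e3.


Left contraction v _| B = <vB>_1 (grade-1 part of the geometric product vB).
Using e1_|e12 = e2, e2_|e12 = -e1, e1_|e13 = e3, e3_|e13 = -e1, e2_|e23 = e3, e3_|e23 = -e2:
e1 coeff: -v2*b12 - v3*b13 = -(-2)*(2) - (4)*(-3) = 16
e2 coeff: v1*b12 - v3*b23 = (-2)*(2) - (4)*(-2) = 4
e3 coeff: v1*b13 + v2*b23 = (-2)*(-3) + (-2)*(-2) = 10
v _| B = 16*e1 + 4*e2 + 10*e3


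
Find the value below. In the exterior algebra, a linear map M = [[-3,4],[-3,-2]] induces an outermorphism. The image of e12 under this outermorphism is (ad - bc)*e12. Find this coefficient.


The outermorphism of a linear map f sends e1^e2 to f(e1)^f(e2).
f(e1) = -3*e1 - 3*e2
f(e2) = 4*e1 - 2*e2
f(e1) ^ f(e2) = (-3*e1 - 3*e2) ^ (4*e1 - 2*e2)
= (-3)*(-2)*e12 + (-3)*4*e21
= (6 - (-12))*e12
= 18*e12
Coefficient = 18


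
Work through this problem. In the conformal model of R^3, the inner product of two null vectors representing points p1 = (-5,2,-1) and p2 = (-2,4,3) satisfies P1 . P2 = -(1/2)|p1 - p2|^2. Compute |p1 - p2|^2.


p1 - p2 = (-3, -2, -4)
|p1 - p2|^2 = (-3)^2 + (-2)^2 + (-4)^2
= 9 + 4 + 16
= 29


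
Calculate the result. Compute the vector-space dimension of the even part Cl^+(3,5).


Even subalgebra dimension = 2^(n-1)
n = 3 + 5 = 8
2^(8 - 1) = 2^7 = 128
Verification: sum of C(8,k) for even k = 1 + 28 + 70 + 28 + 1 = 128
Result = 128


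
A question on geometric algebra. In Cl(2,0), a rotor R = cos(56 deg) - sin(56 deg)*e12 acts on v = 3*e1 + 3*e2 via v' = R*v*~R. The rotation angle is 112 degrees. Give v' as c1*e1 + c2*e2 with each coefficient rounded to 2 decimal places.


Rotor R = cos(56deg) - sin(56deg)*e12
Rotation angle theta = 2 * 56 = 112 degrees
v' = R*v*~R rotates v by theta.
cos(112deg) = -0.3746, sin(112deg) = 0.9272
v'_1 = 3*cos(112deg) - 3*sin(112deg)
= 3*(-0.3746) - 3*0.9272
= -3.91
v'_2 = 3*sin(112deg) + 3*cos(112deg)
= 3*0.9272 + 3*(-0.3746)
= 1.66
v' = -3.91*e1 + 1.66*e2


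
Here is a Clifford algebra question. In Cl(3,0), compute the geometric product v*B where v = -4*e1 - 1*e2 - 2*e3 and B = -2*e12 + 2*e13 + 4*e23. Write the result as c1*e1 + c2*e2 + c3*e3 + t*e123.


vB has grade-1 (vector) and grade-3 (trivector) parts: vB = (v _| B) + (v ^ B).
Vector part <vB>_1:
  e1: -v2*b12 - v3*b13 = -(-1)*(-2) - (-2)*(2) = 2
  e2: v1*b12 - v3*b23 = (-4)*(-2) - (-2)*(4) = 16
  e3: v1*b13 + v2*b23 = (-4)*(2) + (-1)*(4) = -12
Trivector part <vB>_3:
  e123: v1*b23 - v2*b13 + v3*b12 = (-4)*(4) - (-1)*(2) + (-2)*(-2) = -10
vB = 2*e1 + 16*e2 - 12*e3 - 10*e123


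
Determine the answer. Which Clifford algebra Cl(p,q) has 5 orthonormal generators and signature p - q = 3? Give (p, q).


We need p + q = 5 and p - q = 3.
Adding: 2p = 5 + 3 = 8, so p = 4.
Then q = 5 - 4 = 1.
(p, q) = (4, 1)


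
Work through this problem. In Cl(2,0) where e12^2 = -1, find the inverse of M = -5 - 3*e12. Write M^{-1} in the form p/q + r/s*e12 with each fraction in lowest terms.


M = -5 - 3*e12, where e12^2 = -1.
Since M commutes with its reverse ~M = a - b*e12, M * ~M = a^2 - b^2*e12^2 = a^2 + b^2.
So M^{-1} = ~M / (a^2 + b^2) = (a - b*e12)/(a^2 + b^2).
a^2 + b^2 = 25 + 9 = 34
Scalar part = -5/34 = -5/34
Bivector coeff = 3/34 = 3/34
M^{-1} = -5/34 + 3/34*e12


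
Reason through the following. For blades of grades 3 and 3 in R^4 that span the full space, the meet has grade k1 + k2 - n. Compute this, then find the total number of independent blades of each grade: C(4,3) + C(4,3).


Meet grade = grade(A) + grade(B) - n
= 3 + 3 - 4 = 2
C(4,3) = 4
C(4,3) = 4
dim_A + dim_B = 4 + 4 = 8


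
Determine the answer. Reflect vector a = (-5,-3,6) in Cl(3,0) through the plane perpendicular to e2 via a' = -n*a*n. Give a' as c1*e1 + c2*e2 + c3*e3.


Reflection formula: a' = -n*a*n, with n = e2 (unit vector, n^2 = 1).
For reflection through hyperplane perp to e2:
The component along e2 flips sign, others stay.
a = (-5, -3, 6)
a' = (-5, 3, 6)
a' = -5*e1 + 3*e2 + 6*e3


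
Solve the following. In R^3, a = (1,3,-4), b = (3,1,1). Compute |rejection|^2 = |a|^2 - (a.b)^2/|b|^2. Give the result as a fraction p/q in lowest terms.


|a|^2 = 1^2 + 3^2 + (-4)^2 = 26
|b|^2 = 3^2 + 1^2 + 1^2 = 11
a . b = 1*3 + 3*1 + (-4)*1 = 2
(a.b)^2 = 2^2 = 4
|rej|^2 = 26 - 4/11
= (286 - 4)/11
= 282/11
In lowest terms: 282/11


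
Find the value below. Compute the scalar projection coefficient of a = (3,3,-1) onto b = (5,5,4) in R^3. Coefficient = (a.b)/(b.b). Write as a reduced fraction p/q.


Projection coefficient = (a . b) / (b . b)
a . b = 3*5 + 3*5 + (-1)*4
= 15 + 15 + (-4) = 26
b . b = 5^2 + 5^2 + 4^2
= 25 + 25 + 16 = 66
Coefficient = 26/66
In lowest terms: 13/33


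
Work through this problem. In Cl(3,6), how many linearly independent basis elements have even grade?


Even subalgebra dimension = 2^(n-1)
n = 3 + 6 = 9
2^(9 - 1) = 2^8 = 256
Verification: sum of C(9,k) for even k = 1 + 36 + 126 + 84 + 9 = 256
Result = 256


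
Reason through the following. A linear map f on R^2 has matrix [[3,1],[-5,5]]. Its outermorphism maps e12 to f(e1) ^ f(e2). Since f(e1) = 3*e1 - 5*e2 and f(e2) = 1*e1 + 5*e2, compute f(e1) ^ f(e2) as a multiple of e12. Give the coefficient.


The outermorphism of a linear map f sends e1^e2 to f(e1)^f(e2).
f(e1) = 3*e1 - 5*e2
f(e2) = 1*e1 + 5*e2
f(e1) ^ f(e2) = (3*e1 - 5*e2) ^ (1*e1 + 5*e2)
= 3*5*e12 + (-5)*1*e21
= (15 - (-5))*e12
= 20*e12
Coefficient = 20


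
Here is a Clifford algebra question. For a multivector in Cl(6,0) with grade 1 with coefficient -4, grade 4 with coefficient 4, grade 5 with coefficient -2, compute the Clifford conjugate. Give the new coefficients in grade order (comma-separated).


Clifford conjugate sign for grade k: (-1)^(k(k+1)/2)
Grade 1: (-1)^(1*2/2) = (-1)^1 = -1, coeff -4 -> 4
Grade 4: (-1)^(4*5/2) = (-1)^10 = 1, coeff 4 -> 4
Grade 5: (-1)^(5*6/2) = (-1)^15 = -1, coeff -2 -> 2
Conjugated coefficients: 4, 4, 2


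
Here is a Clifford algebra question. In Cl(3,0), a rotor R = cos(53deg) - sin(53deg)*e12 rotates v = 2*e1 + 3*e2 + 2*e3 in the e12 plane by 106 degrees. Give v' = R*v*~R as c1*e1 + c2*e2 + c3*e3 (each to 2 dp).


Rotor R = cos(53deg) - sin(53deg)*e12
Rotation angle theta = 2 * 53 = 106 degrees in the e12 plane (e1 -> e2).
The component perpendicular to the plane (e3) is invariant: v'_3 = v3 = 2.00
cos(106deg) = -0.2756, sin(106deg) = 0.9613
v'_1 = v1*cos(theta) - v2*sin(theta) = 2*(-0.2756) - 3*0.9613 = -3.44
v'_2 = v1*sin(theta) + v2*cos(theta) = 2*0.9613 + 3*(-0.2756) = 1.10
v' = -3.44*e1 + 1.10*e2 + 2.00*e3


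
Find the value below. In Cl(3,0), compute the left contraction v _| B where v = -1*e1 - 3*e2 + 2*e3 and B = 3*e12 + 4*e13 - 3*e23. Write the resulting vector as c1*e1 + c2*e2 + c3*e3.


Left contraction v _| B = <vB>_1 (grade-1 part of the geometric product vB).
Using e1_|e12 = e2, e2_|e12 = -e1, e1_|e13 = e3, e3_|e13 = -e1, e2_|e23 = e3, e3_|e23 = -e2:
e1 coeff: -v2*b12 - v3*b13 = -(-3)*(3) - (2)*(4) = 1
e2 coeff: v1*b12 - v3*b23 = (-1)*(3) - (2)*(-3) = 3
e3 coeff: v1*b13 + v2*b23 = (-1)*(4) + (-3)*(-3) = 5
v _| B = 1*e1 + 3*e2 + 5*e3


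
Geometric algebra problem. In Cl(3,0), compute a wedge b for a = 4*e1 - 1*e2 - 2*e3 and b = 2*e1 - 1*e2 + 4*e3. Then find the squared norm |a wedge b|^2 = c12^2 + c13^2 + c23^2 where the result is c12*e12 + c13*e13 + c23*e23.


a wedge b = (a1*b2 - a2*b1)*e12 + (a1*b3 - a3*b1)*e13 + (a2*b3 - a3*b2)*e23
e12 coeff: 4*(-1) - (-1)*2 = -4 - (-2) = -2
e13 coeff: 4*4 - (-2)*2 = 16 - (-4) = 20
e23 coeff: (-1)*4 - (-2)*(-1) = -4 - 2 = -6
|a wedge b|^2 = (-2)^2 + 20^2 + (-6)^2
= 4 + 400 + 36
= 440


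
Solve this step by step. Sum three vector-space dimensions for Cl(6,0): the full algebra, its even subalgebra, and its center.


n = 6 + 0 = 6
Total dim = 2^6 = 64
Even subalgebra dim = 2^5 = 32
n is even, so center dim = 1
Sum = 64 + 32 + 1 = 97


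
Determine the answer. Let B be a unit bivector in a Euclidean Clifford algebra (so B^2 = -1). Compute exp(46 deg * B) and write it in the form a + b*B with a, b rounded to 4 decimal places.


For a unit bivector B with B^2 = -1, the exponential series gives
e^(theta*B) = cos(theta) + sin(theta)*B (the GA analogue of Euler's formula).
theta = 46 degrees = 0.802851 rad
cos(46 deg) = 0.6947
sin(46 deg) = 0.7193
exp(theta*B) = 0.6947 + 0.7193*B


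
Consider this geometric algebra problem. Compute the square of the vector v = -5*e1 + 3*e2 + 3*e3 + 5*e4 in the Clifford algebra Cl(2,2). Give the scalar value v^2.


v^2 = sum of c_i^2 * e_i^2
Positive signature terms (e_i^2 = +1): (-5)^2 + 3^2 = 34
Negative signature terms (e_j^2 = -1): 3^2 + 5^2 = 34
v^2 = 34 - 34 = 0


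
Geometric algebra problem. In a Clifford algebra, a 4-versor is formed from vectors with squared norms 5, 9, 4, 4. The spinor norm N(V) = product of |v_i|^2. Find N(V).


Spinor norm N(V) = |v1|^2 * |v2|^2 * ... * |v4|^2
= 5 * 9 * 4 * 4
Running product: 5, 45, 180, 720
N(V) = 720


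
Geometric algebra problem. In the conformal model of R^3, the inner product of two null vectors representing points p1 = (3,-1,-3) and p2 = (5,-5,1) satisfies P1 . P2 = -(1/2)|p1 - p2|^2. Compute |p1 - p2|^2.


p1 - p2 = (-2, 4, -4)
|p1 - p2|^2 = (-2)^2 + 4^2 + (-4)^2
= 4 + 16 + 16
= 36


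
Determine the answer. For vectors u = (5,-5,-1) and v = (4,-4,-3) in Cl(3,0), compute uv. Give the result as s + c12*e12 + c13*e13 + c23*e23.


In Cl(3,0): e_i^2 = 1, e_ie_j = -e_je_i for i != j.
Scalar part = u . v = 5*4 + (-5)*(-4) + (-1)*(-3)
= 20 + 20 + 3 = 43
e12 coeff = 5*(-4) - (-5)*4 = -20 - (-20) = 0
e13 coeff = 5*(-3) - (-1)*4 = -15 - (-4) = -11
e23 coeff = (-5)*(-3) - (-1)*(-4) = 15 - 4 = 11
uv = 43 + 0*e12 - 11*e13 + 11*e23


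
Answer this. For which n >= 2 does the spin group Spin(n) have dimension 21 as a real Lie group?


dim Spin(n) = dim so(n) = n(n-1)/2.
Solve n(n-1)/2 = 21, i.e. n^2 - n - 42 = 0.
Discriminant = 1 + 8*21 = 169
n = (1 + sqrt(169))/2 = (1 + 13)/2 = 7


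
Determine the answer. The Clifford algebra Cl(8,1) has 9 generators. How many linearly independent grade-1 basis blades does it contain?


Number of grade-k basis blades in Cl(p,q) with n = p + q is C(n, k).
n = 8 + 1 = 9
C(9, 1) = 9! / (1! * 8!)
= 362880 / (1 * 40320)
= 9


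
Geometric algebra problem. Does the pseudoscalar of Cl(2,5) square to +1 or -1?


The pseudoscalar I = e1...e_n (product of all n generators) of Cl(p,q) satisfies I^2 = (-1)^(q + n(n-1)/2).
p = 2, q = 5, n = p + q = 7
n(n-1)/2 = 7 * 6 / 2 = 21
Exponent = q + n(n-1)/2 = 5 + 21 = 26
I^2 = (-1)^26 = +1


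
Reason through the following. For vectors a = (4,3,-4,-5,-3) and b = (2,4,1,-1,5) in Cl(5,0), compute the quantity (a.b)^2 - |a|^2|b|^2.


a . b = 4*2 + 3*4 + (-4)*1 + (-5)*(-1) + (-3)*5
= 8 + 12 + (-4) + 5 + (-15) = 6
|a|^2 = 4^2 + 3^2 + (-4)^2 + (-5)^2 + (-3)^2 = 75
|b|^2 = 2^2 + 4^2 + 1^2 + (-1)^2 + 5^2 = 47
(a.b)^2 = 6^2 = 36
|a|^2 * |b|^2 = 75 * 47 = 3525
Result = 36 - 3525 = -3489


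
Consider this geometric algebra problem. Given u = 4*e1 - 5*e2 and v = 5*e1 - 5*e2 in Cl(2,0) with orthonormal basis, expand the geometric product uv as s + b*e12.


Expand: (4*e1 - 5*e2)(5*e1 - 5*e2)
= 4*5*e1e1 + 4*(-5)*e1e2 + (-5)*5*e2e1 + (-5)*(-5)*e2e2
Using e1^2 = e2^2 = 1, e2e1 = -e1e2:
Scalar part s = 4*5 + (-5)*(-5) = 20 + 25 = 45
Bivector part b = 4*(-5) - (-5)*5 = -20 - (-25) = 5
uv = 45 + 5*e12


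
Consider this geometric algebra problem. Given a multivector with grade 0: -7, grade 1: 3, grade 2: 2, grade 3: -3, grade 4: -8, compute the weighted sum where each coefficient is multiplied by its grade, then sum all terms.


Grade-weighted sum = sum of grade_k * coefficient_k
0*(-7) = 0
1*3 = 3
2*2 = 4
3*(-3) = -9
4*(-8) = -32
Total = 0 + 3 + 4 + (-9) + (-32) = -34


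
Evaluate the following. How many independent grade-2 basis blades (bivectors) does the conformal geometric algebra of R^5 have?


The conformal model of R^5 uses Cl(6,1) with m = 5 + 2 = 7 generators.
Number of grade-2 blades = C(m, 2) = C(7, 2)
= 7*6/2 = 21


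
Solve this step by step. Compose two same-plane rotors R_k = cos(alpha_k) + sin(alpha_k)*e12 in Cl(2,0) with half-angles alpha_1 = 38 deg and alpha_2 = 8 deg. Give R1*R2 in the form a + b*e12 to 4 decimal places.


Same-plane rotors commute and their half-angles add:
R1*R2 = cos(a1 + a2) + sin(a1 + a2)*e12.
a1 + a2 = 38 + 8 = 46 deg
cos(46 deg) = 0.6947
sin(46 deg) = 0.7193
R1*R2 = 0.6947 + 0.7193*e12


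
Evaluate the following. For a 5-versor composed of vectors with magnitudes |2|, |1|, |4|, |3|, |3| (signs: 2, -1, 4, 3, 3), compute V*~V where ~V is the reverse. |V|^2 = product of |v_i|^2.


Each vector v_i has |v_i|^2 = s_i^2
Squared scales: 2^2 = 4, (-1)^2 = 1, 4^2 = 16, 3^2 = 9, 3^2 = 9
|V|^2 = 4 * 1 * 16 * 9 * 9
= 5184


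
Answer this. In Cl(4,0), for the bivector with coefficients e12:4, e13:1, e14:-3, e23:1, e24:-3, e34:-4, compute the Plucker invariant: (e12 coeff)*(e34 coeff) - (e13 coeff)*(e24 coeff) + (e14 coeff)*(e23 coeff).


Plucker relation: af - be + cd
a*f = 4*(-4) = -16
b*e = 1*(-3) = -3
c*d = (-3)*1 = -3
af - be + cd = -16 - (-3) + (-3)
= -16


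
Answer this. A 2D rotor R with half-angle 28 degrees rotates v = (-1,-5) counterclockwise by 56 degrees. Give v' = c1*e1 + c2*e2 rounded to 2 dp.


Rotor R = cos(28deg) - sin(28deg)*e12
Rotation angle theta = 2 * 28 = 56 degrees
v' = R*v*~R rotates v by theta.
cos(56deg) = 0.5592, sin(56deg) = 0.8290
v'_1 = -1*cos(56deg) - (-5)*sin(56deg)
= -1*0.5592 - (-5)*0.8290
= 3.59
v'_2 = -1*sin(56deg) + (-5)*cos(56deg)
= -1*0.8290 + (-5)*0.5592
= -3.63
v' = 3.59*e1 - 3.63*e2


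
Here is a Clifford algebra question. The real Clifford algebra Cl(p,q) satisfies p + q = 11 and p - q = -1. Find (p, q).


We need p + q = 11 and p - q = -1.
Adding: 2p = 11 + (-1) = 10, so p = 5.
Then q = 11 - 5 = 6.
(p, q) = (5, 6)


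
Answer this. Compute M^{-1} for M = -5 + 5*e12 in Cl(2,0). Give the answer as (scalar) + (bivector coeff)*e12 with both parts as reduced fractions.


M = -5 + 5*e12, where e12^2 = -1.
Since M commutes with its reverse ~M = a - b*e12, M * ~M = a^2 - b^2*e12^2 = a^2 + b^2.
So M^{-1} = ~M / (a^2 + b^2) = (a - b*e12)/(a^2 + b^2).
a^2 + b^2 = 25 + 25 = 50
Scalar part = -5/50 = -1/10
Bivector coeff = -5/50 = -1/10
M^{-1} = -1/10 - 1/10*e12


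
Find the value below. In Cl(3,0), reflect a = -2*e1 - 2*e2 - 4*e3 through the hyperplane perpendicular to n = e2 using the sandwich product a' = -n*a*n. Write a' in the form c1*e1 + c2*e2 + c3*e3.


Reflection formula: a' = -n*a*n, with n = e2 (unit vector, n^2 = 1).
For reflection through hyperplane perp to e2:
The component along e2 flips sign, others stay.
a = (-2, -2, -4)
a' = (-2, 2, -4)
a' = -2*e1 + 2*e2 - 4*e3


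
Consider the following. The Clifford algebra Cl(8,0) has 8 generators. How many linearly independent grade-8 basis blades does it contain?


Number of grade-k basis blades in Cl(p,q) with n = p + q is C(n, k).
n = 8 + 0 = 8
C(8, 8) = 8! / (8! * 0!)
= 40320 / (40320 * 1)
= 1


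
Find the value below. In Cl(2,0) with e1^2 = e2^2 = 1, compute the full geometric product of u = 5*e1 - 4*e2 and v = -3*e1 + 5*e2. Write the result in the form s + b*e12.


Expand: (5*e1 - 4*e2)(-3*e1 + 5*e2)
= 5*(-3)*e1e1 + 5*5*e1e2 + (-4)*(-3)*e2e1 + (-4)*5*e2e2
Using e1^2 = e2^2 = 1, e2e1 = -e1e2:
Scalar part s = 5*(-3) + (-4)*5 = -15 + (-20) = -35
Bivector part b = 5*5 - (-4)*(-3) = 25 - 12 = 13
uv = -35 + 13*e12


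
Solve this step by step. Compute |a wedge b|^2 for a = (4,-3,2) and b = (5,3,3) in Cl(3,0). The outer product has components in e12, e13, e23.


a wedge b = (a1*b2 - a2*b1)*e12 + (a1*b3 - a3*b1)*e13 + (a2*b3 - a3*b2)*e23
e12 coeff: 4*3 - (-3)*5 = 12 - (-15) = 27
e13 coeff: 4*3 - 2*5 = 12 - 10 = 2
e23 coeff: (-3)*3 - 2*3 = -9 - 6 = -15
|a wedge b|^2 = 27^2 + 2^2 + (-15)^2
= 729 + 4 + 225
= 958


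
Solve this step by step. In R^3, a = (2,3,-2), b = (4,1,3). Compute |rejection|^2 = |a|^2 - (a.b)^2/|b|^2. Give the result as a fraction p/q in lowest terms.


|a|^2 = 2^2 + 3^2 + (-2)^2 = 17
|b|^2 = 4^2 + 1^2 + 3^2 = 26
a . b = 2*4 + 3*1 + (-2)*3 = 5
(a.b)^2 = 5^2 = 25
|rej|^2 = 17 - 25/26
= (442 - 25)/26
= 417/26
In lowest terms: 417/26


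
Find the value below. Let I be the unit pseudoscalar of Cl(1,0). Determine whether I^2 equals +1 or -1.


The pseudoscalar I = e1...e_n (product of all n generators) of Cl(p,q) satisfies I^2 = (-1)^(q + n(n-1)/2).
p = 1, q = 0, n = p + q = 1
n(n-1)/2 = 1 * 0 / 2 = 0
Exponent = q + n(n-1)/2 = 0 + 0 = 0
I^2 = (-1)^0 = +1


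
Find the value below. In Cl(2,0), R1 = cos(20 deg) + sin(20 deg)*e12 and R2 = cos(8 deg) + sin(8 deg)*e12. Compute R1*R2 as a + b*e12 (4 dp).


Same-plane rotors commute and their half-angles add:
R1*R2 = cos(a1 + a2) + sin(a1 + a2)*e12.
a1 + a2 = 20 + 8 = 28 deg
cos(28 deg) = 0.8829
sin(28 deg) = 0.4695
R1*R2 = 0.8829 + 0.4695*e12


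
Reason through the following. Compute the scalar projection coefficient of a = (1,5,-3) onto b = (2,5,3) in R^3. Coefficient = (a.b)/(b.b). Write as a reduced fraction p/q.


Projection coefficient = (a . b) / (b . b)
a . b = 1*2 + 5*5 + (-3)*3
= 2 + 25 + (-9) = 18
b . b = 2^2 + 5^2 + 3^2
= 4 + 25 + 9 = 38
Coefficient = 18/38
In lowest terms: 9/19


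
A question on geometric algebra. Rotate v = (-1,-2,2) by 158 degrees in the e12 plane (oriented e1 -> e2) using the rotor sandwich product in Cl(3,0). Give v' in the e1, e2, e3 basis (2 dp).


Rotor R = cos(79deg) - sin(79deg)*e12
Rotation angle theta = 2 * 79 = 158 degrees in the e12 plane (e1 -> e2).
The component perpendicular to the plane (e3) is invariant: v'_3 = v3 = 2.00
cos(158deg) = -0.9272, sin(158deg) = 0.3746
v'_1 = v1*cos(theta) - v2*sin(theta) = -1*(-0.9272) - (-2)*0.3746 = 1.68
v'_2 = v1*sin(theta) + v2*cos(theta) = -1*0.3746 + (-2)*(-0.9272) = 1.48
v' = 1.68*e1 + 1.48*e2 + 2.00*e3


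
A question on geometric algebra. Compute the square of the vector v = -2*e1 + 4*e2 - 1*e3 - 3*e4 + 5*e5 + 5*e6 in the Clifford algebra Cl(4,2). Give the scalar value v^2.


v^2 = sum of c_i^2 * e_i^2
Positive signature terms (e_i^2 = +1): (-2)^2 + 4^2 + (-1)^2 + (-3)^2 = 30
Negative signature terms (e_j^2 = -1): 5^2 + 5^2 = 50
v^2 = 30 - 50 = -20


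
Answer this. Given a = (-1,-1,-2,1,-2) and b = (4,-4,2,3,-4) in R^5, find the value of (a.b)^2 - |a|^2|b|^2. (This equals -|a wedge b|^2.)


a . b = (-1)*4 + (-1)*(-4) + (-2)*2 + 1*3 + (-2)*(-4)
= -4 + 4 + (-4) + 3 + 8 = 7
|a|^2 = (-1)^2 + (-1)^2 + (-2)^2 + 1^2 + (-2)^2 = 11
|b|^2 = 4^2 + (-4)^2 + 2^2 + 3^2 + (-4)^2 = 61
(a.b)^2 = 7^2 = 49
|a|^2 * |b|^2 = 11 * 61 = 671
Result = 49 - 671 = -622


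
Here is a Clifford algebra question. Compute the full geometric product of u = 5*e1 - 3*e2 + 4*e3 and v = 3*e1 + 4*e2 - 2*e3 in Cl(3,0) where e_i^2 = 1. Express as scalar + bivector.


In Cl(3,0): e_i^2 = 1, e_ie_j = -e_je_i for i != j.
Scalar part = u . v = 5*3 + (-3)*4 + 4*(-2)
= 15 + (-12) + (-8) = -5
e12 coeff = 5*4 - (-3)*3 = 20 - (-9) = 29
e13 coeff = 5*(-2) - 4*3 = -10 - 12 = -22
e23 coeff = (-3)*(-2) - 4*4 = 6 - 16 = -10
uv = -5 + 29*e12 - 22*e13 - 10*e23


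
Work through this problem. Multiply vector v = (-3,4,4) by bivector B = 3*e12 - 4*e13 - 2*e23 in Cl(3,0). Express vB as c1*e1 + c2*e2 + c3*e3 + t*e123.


vB has grade-1 (vector) and grade-3 (trivector) parts: vB = (v _| B) + (v ^ B).
Vector part <vB>_1:
  e1: -v2*b12 - v3*b13 = -(4)*(3) - (4)*(-4) = 4
  e2: v1*b12 - v3*b23 = (-3)*(3) - (4)*(-2) = -1
  e3: v1*b13 + v2*b23 = (-3)*(-4) + (4)*(-2) = 4
Trivector part <vB>_3:
  e123: v1*b23 - v2*b13 + v3*b12 = (-3)*(-2) - (4)*(-4) + (4)*(3) = 34
vB = 4*e1 - 1*e2 + 4*e3 + 34*e123


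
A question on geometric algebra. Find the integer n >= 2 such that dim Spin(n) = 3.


dim Spin(n) = dim so(n) = n(n-1)/2.
Solve n(n-1)/2 = 3, i.e. n^2 - n - 6 = 0.
Discriminant = 1 + 8*3 = 25
n = (1 + sqrt(25))/2 = (1 + 5)/2 = 3


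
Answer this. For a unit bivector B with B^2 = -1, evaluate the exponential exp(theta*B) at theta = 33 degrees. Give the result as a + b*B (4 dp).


For a unit bivector B with B^2 = -1, the exponential series gives
e^(theta*B) = cos(theta) + sin(theta)*B (the GA analogue of Euler's formula).
theta = 33 degrees = 0.575959 rad
cos(33 deg) = 0.8387
sin(33 deg) = 0.5446
exp(theta*B) = 0.8387 + 0.5446*B


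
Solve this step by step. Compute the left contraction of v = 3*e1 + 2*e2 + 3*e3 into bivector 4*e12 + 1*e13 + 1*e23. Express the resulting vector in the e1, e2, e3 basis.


Left contraction v _| B = <vB>_1 (grade-1 part of the geometric product vB).
Using e1_|e12 = e2, e2_|e12 = -e1, e1_|e13 = e3, e3_|e13 = -e1, e2_|e23 = e3, e3_|e23 = -e2:
e1 coeff: -v2*b12 - v3*b13 = -(2)*(4) - (3)*(1) = -11
e2 coeff: v1*b12 - v3*b23 = (3)*(4) - (3)*(1) = 9
e3 coeff: v1*b13 + v2*b23 = (3)*(1) + (2)*(1) = 5
v _| B = -11*e1 + 9*e2 + 5*e3


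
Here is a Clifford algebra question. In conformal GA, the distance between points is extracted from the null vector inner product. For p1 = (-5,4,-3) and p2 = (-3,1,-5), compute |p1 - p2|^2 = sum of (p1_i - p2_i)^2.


p1 - p2 = (-2, 3, 2)
|p1 - p2|^2 = (-2)^2 + 3^2 + 2^2
= 4 + 9 + 4
= 17


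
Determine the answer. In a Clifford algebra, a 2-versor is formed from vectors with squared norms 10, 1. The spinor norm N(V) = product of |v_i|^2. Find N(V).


Spinor norm N(V) = |v1|^2 * |v2|^2 * ... * |v2|^2
= 10 * 1
Running product: 10, 10
N(V) = 10


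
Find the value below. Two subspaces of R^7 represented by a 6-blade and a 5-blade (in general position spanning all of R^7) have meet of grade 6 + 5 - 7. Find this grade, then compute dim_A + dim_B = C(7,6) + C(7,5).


Meet grade = grade(A) + grade(B) - n
= 6 + 5 - 7 = 4
C(7,6) = 7
C(7,5) = 21
dim_A + dim_B = 7 + 21 = 28


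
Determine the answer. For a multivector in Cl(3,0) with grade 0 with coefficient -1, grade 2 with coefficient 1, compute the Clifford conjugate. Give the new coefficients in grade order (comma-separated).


Clifford conjugate sign for grade k: (-1)^(k(k+1)/2)
Grade 0: (-1)^(0*1/2) = (-1)^0 = 1, coeff -1 -> -1
Grade 2: (-1)^(2*3/2) = (-1)^3 = -1, coeff 1 -> -1
Conjugated coefficients: -1, -1


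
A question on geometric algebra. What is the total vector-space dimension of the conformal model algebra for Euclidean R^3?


The conformal model of R^3 uses Cl(4,1): the 3 Euclidean generators plus two extra orthogonal generators e+ (e+^2 = +1) and e- (e-^2 = -1), from which the null vectors e0, einf are built.
Number of generators m = 3 + 2 = 5.
dim Cl(p,q) = 2^m = 2^5 = 32


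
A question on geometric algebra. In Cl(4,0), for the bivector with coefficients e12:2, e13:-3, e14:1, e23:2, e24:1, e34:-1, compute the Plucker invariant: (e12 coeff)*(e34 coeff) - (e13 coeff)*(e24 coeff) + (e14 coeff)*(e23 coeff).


Plucker relation: af - be + cd
a*f = 2*(-1) = -2
b*e = (-3)*1 = -3
c*d = 1*2 = 2
af - be + cd = -2 - (-3) + 2
= 3


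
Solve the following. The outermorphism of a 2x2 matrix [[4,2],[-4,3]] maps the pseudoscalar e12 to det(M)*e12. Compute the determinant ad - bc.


The outermorphism of a linear map f sends e1^e2 to f(e1)^f(e2).
f(e1) = 4*e1 - 4*e2
f(e2) = 2*e1 + 3*e2
f(e1) ^ f(e2) = (4*e1 - 4*e2) ^ (2*e1 + 3*e2)
= 4*3*e12 + (-4)*2*e21
= (12 - (-8))*e12
= 20*e12
Coefficient = 20


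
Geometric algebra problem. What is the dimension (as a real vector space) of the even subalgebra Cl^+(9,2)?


Even subalgebra dimension = 2^(n-1)
n = 9 + 2 = 11
2^(11 - 1) = 2^10 = 1024
Verification: sum of C(11,k) for even k = 1 + 55 + 330 + 462 + 165 + 11 = 1024
Result = 1024
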